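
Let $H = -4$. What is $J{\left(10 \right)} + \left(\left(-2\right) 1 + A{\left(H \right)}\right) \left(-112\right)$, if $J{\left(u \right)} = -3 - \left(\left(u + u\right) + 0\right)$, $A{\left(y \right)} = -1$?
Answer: $313$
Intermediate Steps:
$J{\left(u \right)} = -3 - 2 u$ ($J{\left(u \right)} = -3 - \left(2 u + 0\right) = -3 - 2 u$)
$J{\left(10 \right)} + \left(\left(-2\right) 1 + A{\left(H \right)}\right) \left(-112\right) = \left(-3 - 20\right) + \left(\left(-2\right) 1 - 1\right) \left(-112\right) = \left(-3 - 20\right) + \left(-2 - 1\right) \left(-112\right) = -23 - -336 = -23 + 336 = 313$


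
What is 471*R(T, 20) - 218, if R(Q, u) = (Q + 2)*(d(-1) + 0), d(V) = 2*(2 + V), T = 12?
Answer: 12970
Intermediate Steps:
d(V) = 4 + 2*V
R(Q, u) = 4 + 2*Q (R(Q, u) = (Q + 2)*((4 + 2*(-1)) + 0) = (2 + Q)*((4 - 2) + 0) = (2 + Q)*(2 + 0) = (2 + Q)*2 = 4 + 2*Q)
471*R(T, 20) - 218 = 471*(4 + 2*12) - 218 = 471*(4 + 24) - 218 = 471*28 - 218 = 13188 - 218 = 12970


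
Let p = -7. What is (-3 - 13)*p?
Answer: 112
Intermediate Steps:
(-3 - 13)*p = (-3 - 13)*(-7) = -16*(-7) = 112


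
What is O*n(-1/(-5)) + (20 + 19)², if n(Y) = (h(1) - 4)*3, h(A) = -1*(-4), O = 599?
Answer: 1521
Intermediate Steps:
h(A) = 4
n(Y) = 0 (n(Y) = (4 - 4)*3 = 0*3 = 0)
O*n(-1/(-5)) + (20 + 19)² = 599*0 + (20 + 19)² = 0 + 39² = 0 + 1521 = 1521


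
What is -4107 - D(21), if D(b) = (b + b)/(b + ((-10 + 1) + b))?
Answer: -45191/11 ≈ -4108.3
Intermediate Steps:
D(b) = 2*b/(-9 + 2*b) (D(b) = (2*b)/(b + (-9 + b)) = (2*b)/(-9 + 2*b) = 2*b/(-9 + 2*b))
-4107 - D(21) = -4107 - 2*21/(-9 + 2*21) = -4107 - 2*21/(-9 + 42) = -4107 - 2*21/33 = -4107 - 1*14/11 = -4107 - 14/11 = -45191/11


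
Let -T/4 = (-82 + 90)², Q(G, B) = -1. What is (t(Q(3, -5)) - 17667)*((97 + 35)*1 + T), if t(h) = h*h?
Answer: 2190584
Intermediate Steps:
t(h) = h²
T = -256 (T = -4*(-82 + 90)² = -4*8² = -4*64 = -256)
(t(Q(3, -5)) - 17667)*((97 + 35)*1 + T) = ((-1)² - 17667)*((97 + 35)*1 - 256) = (1 - 17667)*(132*1 - 256) = -17666*(132 - 256) = -17666*(-124) = 2190584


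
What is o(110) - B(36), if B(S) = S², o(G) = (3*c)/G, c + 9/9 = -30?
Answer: -142653/110 ≈ -1296.8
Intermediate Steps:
c = -31 (c = -1 - 30 = -31)
o(G) = -93/G (o(G) = (3*(-31))/G = -93/G)
o(110) - B(36) = -93/110 - 1*36² = -93*1/110 - 1*1296 = -93/110 - 1296 = -142653/110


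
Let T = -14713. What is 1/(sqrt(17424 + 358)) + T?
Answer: -14713 + sqrt(17782)/17782 ≈ -14713.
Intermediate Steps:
1/(sqrt(17424 + 358)) + T = 1/(sqrt(17424 + 358)) - 14713 = 1/(sqrt(17782)) - 14713 = sqrt(17782)/17782 - 14713 = -14713 + sqrt(17782)/17782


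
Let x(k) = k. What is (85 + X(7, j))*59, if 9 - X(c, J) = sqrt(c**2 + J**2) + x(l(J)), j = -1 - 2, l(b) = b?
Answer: 5723 - 59*sqrt(58) ≈ 5273.7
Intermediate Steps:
j = -3
X(c, J) = 9 - J - sqrt(J**2 + c**2) (X(c, J) = 9 - (sqrt(c**2 + J**2) + J) = 9 - (sqrt(J**2 + c**2) + J) = 9 - (J + sqrt(J**2 + c**2)) = 9 + (-J - sqrt(J**2 + c**2)) = 9 - J - sqrt(J**2 + c**2))
(85 + X(7, j))*59 = (85 + (9 - 1*(-3) - sqrt((-3)**2 + 7**2)))*59 = (85 + (9 + 3 - sqrt(9 + 49)))*59 = (85 + (9 + 3 - sqrt(58)))*59 = (85 + (12 - sqrt(58)))*59 = (97 - sqrt(58))*59 = 5723 - 59*sqrt(58)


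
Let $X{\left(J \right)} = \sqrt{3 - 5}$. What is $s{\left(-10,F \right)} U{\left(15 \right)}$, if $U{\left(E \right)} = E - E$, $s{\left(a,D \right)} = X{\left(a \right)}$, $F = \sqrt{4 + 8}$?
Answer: $0$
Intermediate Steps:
$X{\left(J \right)} = i \sqrt{2}$ ($X{\left(J \right)} = \sqrt{-2} = i \sqrt{2}$)
$F = 2 \sqrt{3}$ ($F = \sqrt{12} = 2 \sqrt{3} \approx 3.4641$)
$s{\left(a,D \right)} = i \sqrt{2}$
$U{\left(E \right)} = 0$
$s{\left(-10,F \right)} U{\left(15 \right)} = i \sqrt{2} \cdot 0 = 0$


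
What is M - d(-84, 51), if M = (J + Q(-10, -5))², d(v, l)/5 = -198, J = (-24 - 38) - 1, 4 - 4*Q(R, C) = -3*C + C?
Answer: 20601/4 ≈ 5150.3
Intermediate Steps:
Q(R, C) = 1 + C/2 (Q(R, C) = 1 - (-3*C + C)/4 = 1 - (-1)*C/2 = 1 + C/2)
J = -63 (J = -62 - 1 = -63)
d(v, l) = -990 (d(v, l) = 5*(-198) = -990)
M = 16641/4 (M = (-63 + (1 + (½)*(-5)))² = (-63 + (1 - 5/2))² = (-63 - 3/2)² = (-129/2)² = 16641/4 ≈ 4160.3)
M - d(-84, 51) = 16641/4 - 1*(-990) = 16641/4 + 990 = 20601/4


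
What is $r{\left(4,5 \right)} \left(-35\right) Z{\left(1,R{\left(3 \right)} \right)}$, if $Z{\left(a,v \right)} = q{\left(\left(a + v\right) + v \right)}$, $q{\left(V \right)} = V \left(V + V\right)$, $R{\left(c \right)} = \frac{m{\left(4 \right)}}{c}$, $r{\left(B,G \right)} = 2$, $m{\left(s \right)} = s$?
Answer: $- \frac{16940}{9} \approx -1882.2$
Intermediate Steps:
$R{\left(c \right)} = \frac{4}{c}$
$q{\left(V \right)} = 2 V^{2}$ ($q{\left(V \right)} = V 2 V = 2 V^{2}$)
$Z{\left(a,v \right)} = 2 \left(a + 2 v\right)^{2}$ ($Z{\left(a,v \right)} = 2 \left(\left(a + v\right) + v\right)^{2} = 2 \left(a + 2 v\right)^{2}$)
$r{\left(4,5 \right)} \left(-35\right) Z{\left(1,R{\left(3 \right)} \right)} = 2 \left(-35\right) 2 \left(1 + 2 \cdot \frac{4}{3}\right)^{2} = - 70 \cdot 2 \left(1 + 2 \cdot 4 \cdot \frac{1}{3}\right)^{2} = - 70 \cdot 2 \left(1 + 2 \cdot \frac{4}{3}\right)^{2} = - 70 \cdot 2 \left(1 + \frac{8}{3}\right)^{2} = - 70 \cdot 2 \left(\frac{11}{3}\right)^{2} = - 70 \cdot 2 \cdot \frac{121}{9} = \left(-70\right) \frac{242}{9} = - \frac{16940}{9}$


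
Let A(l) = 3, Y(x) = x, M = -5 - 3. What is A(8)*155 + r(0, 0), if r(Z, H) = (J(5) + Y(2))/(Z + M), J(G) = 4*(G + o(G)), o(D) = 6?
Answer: 1837/4 ≈ 459.25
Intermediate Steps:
M = -8
J(G) = 24 + 4*G (J(G) = 4*(G + 6) = 4*(6 + G) = 24 + 4*G)
r(Z, H) = 46/(-8 + Z) (r(Z, H) = ((24 + 4*5) + 2)/(Z - 8) = ((24 + 20) + 2)/(-8 + Z) = (44 + 2)/(-8 + Z) = 46/(-8 + Z))
A(8)*155 + r(0, 0) = 3*155 + 46/(-8 + 0) = 465 + 46/(-8) = 465 + 46*(-⅛) = 465 - 23/4 = 1837/4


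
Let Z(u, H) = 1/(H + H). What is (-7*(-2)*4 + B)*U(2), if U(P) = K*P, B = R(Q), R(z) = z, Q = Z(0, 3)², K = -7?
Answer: -14119/18 ≈ -784.39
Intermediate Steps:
Z(u, H) = 1/(2*H)
Q = 1/36 (Q = ((½)/3)² = ((½)*(⅓))² = (⅙)² = 1/36 ≈ 0.027778)
B = 1/36 ≈ 0.027778
U(P) = -7*P
(-7*(-2)*4 + B)*U(2) = (-7*(-2)*4 + 1/36)*(-7*2) = (14*4 + 1/36)*(-14) = (56 + 1/36)*(-14) = (2017/36)*(-14) = -14119/18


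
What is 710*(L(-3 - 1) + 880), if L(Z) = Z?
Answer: 621960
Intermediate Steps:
710*(L(-3 - 1) + 880) = 710*((-3 - 1) + 880) = 710*(-4 + 880) = 710*876 = 621960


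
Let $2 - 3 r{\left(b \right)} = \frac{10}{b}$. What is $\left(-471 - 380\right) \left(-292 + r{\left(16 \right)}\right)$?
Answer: $\frac{5954447}{24} \approx 2.481 \cdot 10^{5}$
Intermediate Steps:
$r{\left(b \right)} = \frac{2}{3} - \frac{10}{3 b}$ ($r{\left(b \right)} = \frac{2}{3} - \frac{10 \frac{1}{b}}{3} = \frac{2}{3} - \frac{10}{3 b}$)
$\left(-471 - 380\right) \left(-292 + r{\left(16 \right)}\right) = \left(-471 - 380\right) \left(-292 + \frac{2 \left(-5 + 16\right)}{3 \cdot 16}\right) = - 851 \left(-292 + \frac{2}{3} \cdot \frac{1}{16} \cdot 11\right) = - 851 \left(-292 + \frac{11}{24}\right) = \left(-851\right) \left(- \frac{6997}{24}\right) = \frac{5954447}{24}$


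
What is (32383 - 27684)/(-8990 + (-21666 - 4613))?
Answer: -4699/35269 ≈ -0.13323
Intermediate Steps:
(32383 - 27684)/(-8990 + (-21666 - 4613)) = 4699/(-8990 - 26279) = 4699/(-35269) = 4699*(-1/35269) = -4699/35269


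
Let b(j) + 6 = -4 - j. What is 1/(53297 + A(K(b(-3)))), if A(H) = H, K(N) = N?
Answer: 1/53290 ≈ 1.8765e-5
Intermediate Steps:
b(j) = -10 - j (b(j) = -6 + (-4 - j) = -10 - j)
1/(53297 + A(K(b(-3)))) = 1/(53297 + (-10 - 1*(-3))) = 1/(53297 + (-10 + 3)) = 1/(53297 - 7) = 1/53290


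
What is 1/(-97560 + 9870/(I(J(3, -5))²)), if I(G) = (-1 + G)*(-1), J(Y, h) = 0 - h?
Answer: -8/775545 ≈ -1.0315e-5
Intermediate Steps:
J(Y, h) = -h
I(G) = 1 - G
1/(-97560 + 9870/(I(J(3, -5))²)) = 1/(-97560 + 9870/((1 - (-1)*(-5))²)) = 1/(-97560 + 9870/((1 - 1*5)²)) = 1/(-97560 + 9870/((1 - 5)²)) = 1/(-97560 + 9870/((-4)²)) = 1/(-97560 + 9870/16) = 1/(-97560 + 9870*(1/16)) = 1/(-97560 + 4935/8) = 1/(-775545/8) = -8/775545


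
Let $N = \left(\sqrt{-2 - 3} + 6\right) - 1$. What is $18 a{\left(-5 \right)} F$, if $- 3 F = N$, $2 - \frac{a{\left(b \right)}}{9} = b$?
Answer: $-1890 - 378 i \sqrt{5} \approx -1890.0 - 845.23 i$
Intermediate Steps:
$N = 5 + i \sqrt{5}$ ($N = \left(\sqrt{-5} + 6\right) - 1 = \left(i \sqrt{5} + 6\right) - 1 = \left(6 + i \sqrt{5}\right) - 1 = 5 + i \sqrt{5} \approx 5.0 + 2.2361 i$)
$a{\left(b \right)} = 18 - 9 b$
$F = - \frac{5}{3} - \frac{i \sqrt{5}}{3}$ ($F = - \frac{5 + i \sqrt{5}}{3} = - \frac{5}{3} - \frac{i \sqrt{5}}{3} \approx -1.6667 - 0.74536 i$)
$18 a{\left(-5 \right)} F = 18 \left(18 - -45\right) \left(- \frac{5}{3} - \frac{i \sqrt{5}}{3}\right) = 18 \left(18 + 45\right) \left(- \frac{5}{3} - \frac{i \sqrt{5}}{3}\right) = 18 \cdot 63 \left(- \frac{5}{3} - \frac{i \sqrt{5}}{3}\right) = 1134 \left(- \frac{5}{3} - \frac{i \sqrt{5}}{3}\right) = -1890 - 378 i \sqrt{5}$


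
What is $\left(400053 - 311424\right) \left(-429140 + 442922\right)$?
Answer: $1221484878$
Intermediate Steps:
$\left(400053 - 311424\right) \left(-429140 + 442922\right) = 88629 \cdot 13782 = 1221484878$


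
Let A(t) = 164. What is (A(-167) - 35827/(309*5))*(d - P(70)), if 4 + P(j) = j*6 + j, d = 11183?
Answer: 2327164441/1545 ≈ 1.5063e+6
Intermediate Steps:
P(j) = -4 + 7*j (P(j) = -4 + (j*6 + j) = -4 + (6*j + j) = -4 + 7*j)
(A(-167) - 35827/(309*5))*(d - P(70)) = (164 - 35827/(309*5))*(11183 - (-4 + 7*70)) = (164 - 35827/1545)*(11183 - (-4 + 490)) = (164 - 35827*1/1545)*(11183 - 1*486) = (164 - 35827/1545)*(11183 - 486) = (217553/1545)*10697 = 2327164441/1545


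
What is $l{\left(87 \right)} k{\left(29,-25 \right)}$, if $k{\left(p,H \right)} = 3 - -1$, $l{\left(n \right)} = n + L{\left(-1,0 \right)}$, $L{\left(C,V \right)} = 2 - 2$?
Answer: $348$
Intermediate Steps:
$L{\left(C,V \right)} = 0$ ($L{\left(C,V \right)} = 2 - 2 = 0$)
$l{\left(n \right)} = n$ ($l{\left(n \right)} = n + 0 = n$)
$k{\left(p,H \right)} = 4$ ($k{\left(p,H \right)} = 3 + 1 = 4$)
$l{\left(87 \right)} k{\left(29,-25 \right)} = 87 \cdot 4 = 348$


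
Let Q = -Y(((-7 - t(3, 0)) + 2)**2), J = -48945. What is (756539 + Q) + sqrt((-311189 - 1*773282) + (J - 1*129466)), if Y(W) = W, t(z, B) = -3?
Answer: 756535 + I*sqrt(1262882) ≈ 7.5654e+5 + 1123.8*I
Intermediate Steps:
Q = -4 (Q = -((-7 - 1*(-3)) + 2)**2 = -((-7 + 3) + 2)**2 = -(-4 + 2)**2 = -1*(-2)**2 = -1*4 = -4)
(756539 + Q) + sqrt((-311189 - 1*773282) + (J - 1*129466)) = (756539 - 4) + sqrt((-311189 - 1*773282) + (-48945 - 1*129466)) = 756535 + sqrt((-311189 - 773282) + (-48945 - 129466)) = 756535 + sqrt(-1084471 - 178411) = 756535 + sqrt(-1262882) = 756535 + I*sqrt(1262882)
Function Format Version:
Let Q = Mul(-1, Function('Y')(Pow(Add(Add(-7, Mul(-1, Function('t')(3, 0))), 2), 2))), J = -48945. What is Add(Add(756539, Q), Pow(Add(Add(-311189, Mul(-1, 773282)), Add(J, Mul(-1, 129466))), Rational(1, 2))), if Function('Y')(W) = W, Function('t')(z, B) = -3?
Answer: Add(756535, Mul(I, Pow(1262882, Rational(1, 2)))) ≈ Add(7.5654e+5, Mul(1123.8, I))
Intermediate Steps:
Q = -4 (Q = Mul(-1, Pow(Add(Add(-7, Mul(-1, -3)), 2), 2)) = Mul(-1, Pow(Add(Add(-7, 3), 2), 2)) = Mul(-1, Pow(Add(-4, 2), 2)) = Mul(-1, Pow(-2, 2)) = Mul(-1, 4) = -4)
Add(Add(756539, Q), Pow(Add(Add(-311189, Mul(-1, 773282)), Add(J, Mul(-1, 129466))), Rational(1, 2))) = Add(Add(756539, -4), Pow(Add(Add(-311189, Mul(-1, 773282)), Add(-48945, Mul(-1, 129466))), Rational(1, 2))) = Add(756535, Pow(Add(Add(-311189, -773282), Add(-48945, -129466)), Rational(1, 2))) = Add(756535, Pow(Add(-1084471, -178411), Rational(1, 2))) = Add(756535, Pow(-1262882, Rational(1, 2))) = Add(756535, Mul(I, Pow(1262882, Rational(1, 2))))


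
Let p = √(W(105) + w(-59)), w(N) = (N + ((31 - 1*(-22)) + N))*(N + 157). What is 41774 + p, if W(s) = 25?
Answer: 41774 + 3*I*√705 ≈ 41774.0 + 79.656*I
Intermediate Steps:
w(N) = (53 + 2*N)*(157 + N) (w(N) = (N + ((31 + 22) + N))*(157 + N) = (N + (53 + N))*(157 + N) = (53 + 2*N)*(157 + N))
p = 3*I*√705 (p = √(25 + (8321 + 2*(-59)² + 367*(-59))) = √(25 + (8321 + 2*3481 - 21653)) = √(25 + (8321 + 6962 - 21653)) = √(25 - 6370) = √(-6345) = 3*I*√705 ≈ 79.656*I)
41774 + p = 41774 + 3*I*√705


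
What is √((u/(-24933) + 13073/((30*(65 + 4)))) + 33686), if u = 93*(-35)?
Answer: √1107993690227995690/5734590 ≈ 183.55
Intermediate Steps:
u = -3255
√((u/(-24933) + 13073/((30*(65 + 4)))) + 33686) = √((-3255/(-24933) + 13073/((30*(65 + 4)))) + 33686) = √((-3255*(-1/24933) + 13073/((30*69))) + 33686) = √((1085/8311 + 13073/2070) + 33686) = √(110895653/17203770 + 33686) = √(579637091873/17203770) = √1107993690227995690/5734590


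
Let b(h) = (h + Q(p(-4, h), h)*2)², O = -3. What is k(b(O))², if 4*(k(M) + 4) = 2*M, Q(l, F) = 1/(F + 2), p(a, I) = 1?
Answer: 289/4 ≈ 72.250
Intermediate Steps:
Q(l, F) = 1/(2 + F)
b(h) = (h + 2/(2 + h))²
k(M) = -4 + M/2 (k(M) = -4 + (2*M)/4 = -4 + M/2)
k(b(O))² = (-4 + (-3 + 2/(2 - 3))²/2)² = (-4 + (-3 + 2/(-1))²/2)² = (-4 + (-3 + 2*(-1))²/2)² = (-4 + (-3 - 2)²/2)² = (-4 + (½)*(-5)²)² = (-4 + (½)*25)² = (-4 + 25/2)² = (17/2)² = 289/4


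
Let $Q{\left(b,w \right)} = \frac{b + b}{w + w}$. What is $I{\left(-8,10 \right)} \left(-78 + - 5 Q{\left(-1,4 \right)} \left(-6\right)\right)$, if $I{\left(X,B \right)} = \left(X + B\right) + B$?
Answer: $-1026$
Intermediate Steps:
$Q{\left(b,w \right)} = \frac{b}{w}$ ($Q{\left(b,w \right)} = \frac{2 b}{2 w} = 2 b \frac{1}{2 w} = \frac{b}{w}$)
$I{\left(X,B \right)} = X + 2 B$ ($I{\left(X,B \right)} = \left(B + X\right) + B = X + 2 B$)
$I{\left(-8,10 \right)} \left(-78 + - 5 Q{\left(-1,4 \right)} \left(-6\right)\right) = \left(-8 + 2 \cdot 10\right) \left(-78 + - 5 \left(- \frac{1}{4}\right) \left(-6\right)\right) = \left(-8 + 20\right) \left(-78 + - 5 \left(\left(-1\right) \frac{1}{4}\right) \left(-6\right)\right) = 12 \left(-78 + \left(-5\right) \left(- \frac{1}{4}\right) \left(-6\right)\right) = 12 \left(-78 + \frac{5}{4} \left(-6\right)\right) = 12 \left(-78 - \frac{15}{2}\right) = 12 \left(- \frac{171}{2}\right) = -1026$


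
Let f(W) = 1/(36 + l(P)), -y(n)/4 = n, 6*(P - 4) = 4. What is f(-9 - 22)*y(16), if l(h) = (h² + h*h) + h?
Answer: -288/379 ≈ -0.75989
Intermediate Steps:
P = 14/3 (P = 4 + (⅙)*4 = 4 + ⅔ = 14/3 ≈ 4.6667)
y(n) = -4*n
l(h) = h + 2*h² (l(h) = (h² + h²) + h = 2*h² + h = h + 2*h²)
f(W) = 9/758 (f(W) = 1/(36 + 14*(1 + 2*(14/3))/3) = 1/(36 + 14*(1 + 28/3)/3) = 1/(36 + (14/3)*(31/3)) = 1/(36 + 434/9) = 1/(758/9) = 9/758)
f(-9 - 22)*y(16) = 9*(-4*16)/758 = (9/758)*(-64) = -288/379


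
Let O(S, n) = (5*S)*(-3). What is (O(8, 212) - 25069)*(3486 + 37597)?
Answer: -1034839687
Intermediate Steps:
O(S, n) = -15*S
(O(8, 212) - 25069)*(3486 + 37597) = (-15*8 - 25069)*(3486 + 37597) = (-120 - 25069)*41083 = -25189*41083 = -1034839687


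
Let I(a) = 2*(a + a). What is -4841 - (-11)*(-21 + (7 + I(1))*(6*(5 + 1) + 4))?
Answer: -232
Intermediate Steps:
I(a) = 4*a (I(a) = 2*(2*a) = 4*a)
-4841 - (-11)*(-21 + (7 + I(1))*(6*(5 + 1) + 4)) = -4841 - (-11)*(-21 + (7 + 4*1)*(6*(5 + 1) + 4)) = -4841 - (-11)*(-21 + (7 + 4)*(6*6 + 4)) = -4841 - (-11)*(-21 + 11*(36 + 4)) = -4841 - (-11)*(-21 + 11*40) = -4841 - (-11)*(-21 + 440) = -4841 - (-11)*419 = -4841 - 1*(-4609) = -4841 + 4609 = -232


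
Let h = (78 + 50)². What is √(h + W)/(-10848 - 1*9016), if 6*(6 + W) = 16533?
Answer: -√76534/39728 ≈ -0.0069635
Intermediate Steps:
W = 5499/2 (W = -6 + (⅙)*16533 = -6 + 5511/2 = 5499/2 ≈ 2749.5)
h = 16384 (h = 128² = 16384)
√(h + W)/(-10848 - 1*9016) = √(16384 + 5499/2)/(-10848 - 1*9016) = √(38267/2)/(-10848 - 9016) = (√76534/2)/(-19864) = (√76534/2)*(-1/19864) = -√76534/39728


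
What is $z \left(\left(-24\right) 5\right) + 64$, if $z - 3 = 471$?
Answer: $-56816$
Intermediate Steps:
$z = 474$ ($z = 3 + 471 = 474$)
$z \left(\left(-24\right) 5\right) + 64 = 474 \left(\left(-24\right) 5\right) + 64 = 474 \left(-120\right) + 64 = -56880 + 64 = -56816$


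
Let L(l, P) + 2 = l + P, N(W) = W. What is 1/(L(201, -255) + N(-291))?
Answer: -1/347 ≈ -0.0028818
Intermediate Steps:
L(l, P) = -2 + P + l (L(l, P) = -2 + (l + P) = -2 + (P + l) = -2 + P + l)
1/(L(201, -255) + N(-291)) = 1/((-2 - 255 + 201) - 291) = 1/(-56 - 291) = 1/(-347) = -1/347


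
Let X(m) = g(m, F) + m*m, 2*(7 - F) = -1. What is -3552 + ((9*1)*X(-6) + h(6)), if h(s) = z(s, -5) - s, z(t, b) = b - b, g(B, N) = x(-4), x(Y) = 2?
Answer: -3216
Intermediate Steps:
F = 15/2 (F = 7 - ½*(-1) = 7 + ½ = 15/2 ≈ 7.5000)
g(B, N) = 2
z(t, b) = 0
h(s) = -s (h(s) = 0 - s = -s)
X(m) = 2 + m² (X(m) = 2 + m*m = 2 + m²)
-3552 + ((9*1)*X(-6) + h(6)) = -3552 + ((9*1)*(2 + (-6)²) - 1*6) = -3552 + (9*(2 + 36) - 6) = -3552 + (9*38 - 6) = -3552 + (342 - 6) = -3552 + 336 = -3216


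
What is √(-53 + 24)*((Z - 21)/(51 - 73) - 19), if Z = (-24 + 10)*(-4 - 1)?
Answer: -467*I*√29/22 ≈ -114.31*I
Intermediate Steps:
Z = 70 (Z = -14*(-5) = 70)
√(-53 + 24)*((Z - 21)/(51 - 73) - 19) = √(-53 + 24)*((70 - 21)/(51 - 73) - 19) = √(-29)*(49/(-22) - 19) = (I*√29)*(49*(-1/22) - 19) = (I*√29)*(-49/22 - 19) = (I*√29)*(-467/22) = -467*I*√29/22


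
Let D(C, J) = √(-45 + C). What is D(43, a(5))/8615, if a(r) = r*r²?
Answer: I*√2/8615 ≈ 0.00016416*I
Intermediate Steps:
a(r) = r³
D(43, a(5))/8615 = √(-45 + 43)/8615 = √(-2)*(1/8615) = (I*√2)*(1/8615) = I*√2/8615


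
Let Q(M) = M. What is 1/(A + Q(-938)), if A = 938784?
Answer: 1/937846 ≈ 1.0663e-6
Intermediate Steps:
1/(A + Q(-938)) = 1/(938784 - 938) = 1/937846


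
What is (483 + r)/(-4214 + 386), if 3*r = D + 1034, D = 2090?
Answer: -4573/11484 ≈ -0.39821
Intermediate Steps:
r = 3124/3 (r = (2090 + 1034)/3 = (⅓)*3124 = 3124/3 ≈ 1041.3)
(483 + r)/(-4214 + 386) = (483 + 3124/3)/(-4214 + 386) = (4573/3)/(-3828) = (4573/3)*(-1/3828) = -4573/11484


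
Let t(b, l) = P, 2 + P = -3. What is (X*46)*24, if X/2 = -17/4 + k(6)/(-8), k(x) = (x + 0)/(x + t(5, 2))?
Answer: -11040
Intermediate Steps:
P = -5 (P = -2 - 3 = -5)
t(b, l) = -5
k(x) = x/(-5 + x) (k(x) = (x + 0)/(x - 5) = x/(-5 + x))
X = -10 (X = 2*(-17/4 + (6/(-5 + 6))/(-8)) = 2*(-17*1/4 + (6/1)*(-1/8)) = 2*(-17/4 + (6*1)*(-1/8)) = 2*(-17/4 + 6*(-1/8)) = 2*(-17/4 - 3/4) = 2*(-5) = -10)
(X*46)*24 = -10*46*24 = -460*24 = -11040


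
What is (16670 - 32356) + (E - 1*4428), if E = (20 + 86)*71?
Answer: -12588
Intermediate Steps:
E = 7526 (E = 106*71 = 7526)
(16670 - 32356) + (E - 1*4428) = (16670 - 32356) + (7526 - 1*4428) = -15686 + (7526 - 4428) = -15686 + 3098 = -12588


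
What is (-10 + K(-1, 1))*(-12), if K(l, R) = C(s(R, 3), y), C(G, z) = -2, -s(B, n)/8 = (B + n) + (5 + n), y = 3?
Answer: 144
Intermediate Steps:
s(B, n) = -40 - 16*n - 8*B (s(B, n) = -8*((B + n) + (5 + n)) = -8*(5 + B + 2*n) = -40 - 16*n - 8*B)
K(l, R) = -2
(-10 + K(-1, 1))*(-12) = (-10 - 2)*(-12) = -12*(-12) = 144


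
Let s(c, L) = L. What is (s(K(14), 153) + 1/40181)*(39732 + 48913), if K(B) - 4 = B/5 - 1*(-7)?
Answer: 544962334630/40181 ≈ 1.3563e+7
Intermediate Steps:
K(B) = 11 + B/5 (K(B) = 4 + (B/5 - 1*(-7)) = 4 + (B*(⅕) + 7) = 4 + (B/5 + 7) = 4 + (7 + B/5) = 11 + B/5)
(s(K(14), 153) + 1/40181)*(39732 + 48913) = (153 + 1/40181)*(39732 + 48913) = (153 + 1/40181)*88645 = (6147694/40181)*88645 = 544962334630/40181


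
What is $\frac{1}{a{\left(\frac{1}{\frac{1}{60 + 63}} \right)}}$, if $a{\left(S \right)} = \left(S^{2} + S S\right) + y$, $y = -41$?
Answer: $\frac{1}{30217} \approx 3.3094 \cdot 10^{-5}$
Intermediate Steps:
$a{\left(S \right)} = -41 + 2 S^{2}$ ($a{\left(S \right)} = \left(S^{2} + S S\right) - 41 = \left(S^{2} + S^{2}\right) - 41 = 2 S^{2} - 41 = -41 + 2 S^{2}$)
$\frac{1}{a{\left(\frac{1}{\frac{1}{60 + 63}} \right)}} = \frac{1}{-41 + 2 \left(\frac{1}{\frac{1}{60 + 63}}\right)^{2}} = \frac{1}{-41 + 2 \left(\frac{1}{\frac{1}{123}}\right)^{2}} = \frac{1}{-41 + 2 \cdot 123^{2}} = \frac{1}{-41 + 2 \cdot 15129} = \frac{1}{-41 + 30258} = \frac{1}{30217}$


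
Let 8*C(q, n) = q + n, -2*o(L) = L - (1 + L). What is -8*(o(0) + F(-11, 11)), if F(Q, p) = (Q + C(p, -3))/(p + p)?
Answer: -4/11 ≈ -0.36364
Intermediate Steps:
o(L) = ½ (o(L) = -(L - (1 + L))/2 = -(L + (-1 - L))/2 = -½*(-1) = ½)
C(q, n) = n/8 + q/8 (C(q, n) = (q + n)/8 = (n + q)/8 = n/8 + q/8)
F(Q, p) = (-3/8 + Q + p/8)/(2*p) (F(Q, p) = (Q + ((⅛)*(-3) + p/8))/(p + p) = (Q + (-3/8 + p/8))/((2*p)) = (-3/8 + Q + p/8)*(1/(2*p)) = (-3/8 + Q + p/8)/(2*p))
-8*(o(0) + F(-11, 11)) = -8*(½ + (1/16)*(-3 + 11 + 8*(-11))/11) = -8*(½ + (1/16)*(1/11)*(-3 + 11 - 88)) = -8*(½ + (1/16)*(1/11)*(-80)) = -8*(½ - 5/11) = -8*1/22 = -4/11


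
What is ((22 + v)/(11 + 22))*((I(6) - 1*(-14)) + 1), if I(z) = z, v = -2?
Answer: 140/11 ≈ 12.727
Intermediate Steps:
((22 + v)/(11 + 22))*((I(6) - 1*(-14)) + 1) = ((22 - 2)/(11 + 22))*((6 - 1*(-14)) + 1) = (20/33)*((6 + 14) + 1) = (20*(1/33))*(20 + 1) = (20/33)*21 = 140/11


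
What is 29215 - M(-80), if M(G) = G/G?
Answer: 29214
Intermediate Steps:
M(G) = 1
29215 - M(-80) = 29215 - 1*1 = 29215 - 1 = 29214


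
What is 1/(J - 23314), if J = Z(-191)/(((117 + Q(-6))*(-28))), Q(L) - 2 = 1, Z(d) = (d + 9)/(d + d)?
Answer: -91680/2137427533 ≈ -4.2893e-5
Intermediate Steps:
Z(d) = (9 + d)/(2*d) (Z(d) = (9 + d)/((2*d)) = (9 + d)*(1/(2*d)) = (9 + d)/(2*d))
Q(L) = 3 (Q(L) = 2 + 1 = 3)
J = -13/91680 (J = ((½)*(9 - 191)/(-191))/(((117 + 3)*(-28))) = ((½)*(-1/191)*(-182))/((120*(-28))) = (91/191)/(-3360) = (91/191)*(-1/3360) = -13/91680 ≈ -0.00014180)
1/(J - 23314) = 1/(-13/91680 - 23314) = 1/(-2137427533/91680) = -91680/2137427533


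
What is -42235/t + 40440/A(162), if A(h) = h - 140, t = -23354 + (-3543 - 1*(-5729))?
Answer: 428481545/232848 ≈ 1840.2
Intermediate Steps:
t = -21168 (t = -23354 + (-3543 + 5729) = -23354 + 2186 = -21168)
A(h) = -140 + h
-42235/t + 40440/A(162) = -42235/(-21168) + 40440/(-140 + 162) = -42235*(-1/21168) + 40440/22 = 42235/21168 + 40440*(1/22) = 42235/21168 + 20220/11 = 428481545/232848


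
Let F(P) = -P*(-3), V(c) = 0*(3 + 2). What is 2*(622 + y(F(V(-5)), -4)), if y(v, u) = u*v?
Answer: 1244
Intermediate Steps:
V(c) = 0 (V(c) = 0*5 = 0)
F(P) = 3*P
2*(622 + y(F(V(-5)), -4)) = 2*(622 - 12*0) = 2*(622 - 4*0) = 2*(622 + 0) = 2*622 = 1244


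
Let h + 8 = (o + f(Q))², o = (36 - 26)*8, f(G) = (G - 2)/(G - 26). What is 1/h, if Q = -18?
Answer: 121/782257 ≈ 0.00015468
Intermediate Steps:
f(G) = (-2 + G)/(-26 + G)
o = 80 (o = 10*8 = 80)
h = 782257/121 (h = -8 + (80 + (-2 - 18)/(-26 - 18))² = -8 + (80 - 20/(-44))² = -8 + (80 - 1/44*(-20))² = -8 + (80 + 5/11)² = -8 + (885/11)² = -8 + 783225/121 = 782257/121 ≈ 6464.9)
1/h = 1/(782257/121) = 121/782257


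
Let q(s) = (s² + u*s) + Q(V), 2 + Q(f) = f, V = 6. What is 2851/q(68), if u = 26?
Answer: 2851/6396 ≈ 0.44575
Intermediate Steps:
Q(f) = -2 + f
q(s) = 4 + s² + 26*s (q(s) = (s² + 26*s) + (-2 + 6) = (s² + 26*s) + 4 = 4 + s² + 26*s)
2851/q(68) = 2851/(4 + 68² + 26*68) = 2851/(4 + 4624 + 1768) = 2851/6396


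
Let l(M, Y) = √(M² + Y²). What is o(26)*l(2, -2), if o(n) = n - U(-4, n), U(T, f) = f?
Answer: 0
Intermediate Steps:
o(n) = 0 (o(n) = n - n = 0)
o(26)*l(2, -2) = 0*√(2² + (-2)²) = 0*√(4 + 4) = 0*√8 = 0*(2*√2) = 0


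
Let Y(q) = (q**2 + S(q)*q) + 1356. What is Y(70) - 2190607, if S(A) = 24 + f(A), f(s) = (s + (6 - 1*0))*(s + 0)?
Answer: -1810271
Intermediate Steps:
f(s) = s*(6 + s) (f(s) = (s + (6 + 0))*s = (s + 6)*s = (6 + s)*s = s*(6 + s))
S(A) = 24 + A*(6 + A)
Y(q) = 1356 + q**2 + q*(24 + q*(6 + q)) (Y(q) = (q**2 + (24 + q*(6 + q))*q) + 1356 = (q**2 + q*(24 + q*(6 + q))) + 1356 = 1356 + q**2 + q*(24 + q*(6 + q)))
Y(70) - 2190607 = (1356 + 70**2 + 70*(24 + 70*(6 + 70))) - 2190607 = (1356 + 4900 + 70*(24 + 70*76)) - 2190607 = (1356 + 4900 + 70*(24 + 5320)) - 2190607 = (1356 + 4900 + 70*5344) - 2190607 = (1356 + 4900 + 374080) - 2190607 = 380336 - 2190607 = -1810271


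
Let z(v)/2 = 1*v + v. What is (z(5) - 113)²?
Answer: 8649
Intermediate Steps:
z(v) = 4*v (z(v) = 2*(1*v + v) = 2*(v + v) = 2*(2*v) = 4*v)
(z(5) - 113)² = (4*5 - 113)² = (20 - 113)² = (-93)² = 8649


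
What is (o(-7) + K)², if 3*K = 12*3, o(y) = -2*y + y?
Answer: 361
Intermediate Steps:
o(y) = -y
K = 12 (K = (12*3)/3 = (⅓)*36 = 12)
(o(-7) + K)² = (-1*(-7) + 12)² = (7 + 12)² = 19² = 361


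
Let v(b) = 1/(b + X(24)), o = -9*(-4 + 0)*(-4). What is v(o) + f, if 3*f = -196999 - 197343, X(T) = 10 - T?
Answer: -62306039/474 ≈ -1.3145e+5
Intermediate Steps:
f = -394342/3 (f = (-196999 - 197343)/3 = (1/3)*(-394342) = -394342/3 ≈ -1.3145e+5)
o = -144 (o = -(-36)*(-4) = -9*16 = -144)
v(b) = 1/(-14 + b) (v(b) = 1/(b + (10 - 1*24)) = 1/(b + (10 - 24)) = 1/(b - 14) = 1/(-14 + b))
v(o) + f = 1/(-14 - 144) - 394342/3 = 1/(-158) - 394342/3 = -1/158 - 394342/3 = -62306039/474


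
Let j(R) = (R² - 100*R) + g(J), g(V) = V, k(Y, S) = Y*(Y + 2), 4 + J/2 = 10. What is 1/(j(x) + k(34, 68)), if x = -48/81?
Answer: 729/944500 ≈ 0.00077184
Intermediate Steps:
J = 12 (J = -8 + 2*10 = -8 + 20 = 12)
k(Y, S) = Y*(2 + Y)
x = -16/27 (x = -48*1/81 = -16/27 ≈ -0.59259)
j(R) = 12 + R² - 100*R (j(R) = (R² - 100*R) + 12 = 12 + R² - 100*R)
1/(j(x) + k(34, 68)) = 1/((12 + (-16/27)² - 100*(-16/27)) + 34*(2 + 34)) = 1/((12 + 256/729 + 1600/27) + 34*36) = 1/(52204/729 + 1224) = 1/(944500/729) = 729/944500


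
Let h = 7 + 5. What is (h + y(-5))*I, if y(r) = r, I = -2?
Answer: -14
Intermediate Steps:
h = 12
(h + y(-5))*I = (12 - 5)*(-2) = 7*(-2) = -14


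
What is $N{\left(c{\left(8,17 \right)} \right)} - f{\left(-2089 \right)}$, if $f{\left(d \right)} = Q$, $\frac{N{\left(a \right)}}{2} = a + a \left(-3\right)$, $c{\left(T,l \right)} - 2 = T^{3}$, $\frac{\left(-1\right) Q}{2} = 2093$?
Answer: $2130$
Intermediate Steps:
$Q = -4186$ ($Q = \left(-2\right) 2093 = -4186$)
$c{\left(T,l \right)} = 2 + T^{3}$
$N{\left(a \right)} = - 4 a$ ($N{\left(a \right)} = 2 \left(a + a \left(-3\right)\right) = 2 \left(a - 3 a\right) = 2 \left(- 2 a\right) = - 4 a$)
$f{\left(d \right)} = -4186$
$N{\left(c{\left(8,17 \right)} \right)} - f{\left(-2089 \right)} = - 4 \left(2 + 8^{3}\right) - -4186 = - 4 \left(2 + 512\right) + 4186 = \left(-4\right) 514 + 4186 = -2056 + 4186 = 2130$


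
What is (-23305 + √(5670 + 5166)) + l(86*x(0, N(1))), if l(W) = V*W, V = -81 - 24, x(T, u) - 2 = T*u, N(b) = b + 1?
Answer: -41365 + 6*√301 ≈ -41261.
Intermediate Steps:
N(b) = 1 + b
x(T, u) = 2 + T*u
V = -105
l(W) = -105*W
(-23305 + √(5670 + 5166)) + l(86*x(0, N(1))) = (-23305 + √(5670 + 5166)) - 9030*(2 + 0*(1 + 1)) = (-23305 + √10836) - 9030*(2 + 0*2) = (-23305 + 6*√301) - 9030*(2 + 0) = (-23305 + 6*√301) - 9030*2 = (-23305 + 6*√301) - 105*172 = (-23305 + 6*√301) - 18060 = -41365 + 6*√301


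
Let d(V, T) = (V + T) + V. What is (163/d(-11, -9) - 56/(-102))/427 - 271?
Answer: -182956022/675087 ≈ -271.01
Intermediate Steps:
d(V, T) = T + 2*V (d(V, T) = (T + V) + V = T + 2*V)
(163/d(-11, -9) - 56/(-102))/427 - 271 = (163/(-9 + 2*(-11)) - 56/(-102))/427 - 271 = (163/(-9 - 22) - 56*(-1/102))/427 - 271 = (163/(-31) + 28/51)/427 - 271 = (163*(-1/31) + 28/51)/427 - 271 = (-163/31 + 28/51)/427 - 271 = (1/427)*(-7445/1581) - 271 = -7445/675087 - 271 = -182956022/675087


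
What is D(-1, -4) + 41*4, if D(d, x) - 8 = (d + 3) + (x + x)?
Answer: 166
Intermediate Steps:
D(d, x) = 11 + d + 2*x (D(d, x) = 8 + ((d + 3) + (x + x)) = 8 + ((3 + d) + 2*x) = 8 + (3 + d + 2*x) = 11 + d + 2*x)
D(-1, -4) + 41*4 = (11 - 1 + 2*(-4)) + 41*4 = (11 - 1 - 8) + 164 = 2 + 164 = 166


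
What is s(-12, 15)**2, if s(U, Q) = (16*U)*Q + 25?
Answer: 8151025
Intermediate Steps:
s(U, Q) = 25 + 16*Q*U (s(U, Q) = 16*Q*U + 25 = 25 + 16*Q*U)
s(-12, 15)**2 = (25 + 16*15*(-12))**2 = (25 - 2880)**2 = (-2855)**2 = 8151025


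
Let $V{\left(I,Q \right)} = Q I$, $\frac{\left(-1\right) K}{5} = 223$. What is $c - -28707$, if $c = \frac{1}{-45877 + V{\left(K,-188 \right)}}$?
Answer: $\frac{4700570302}{163743} \approx 28707.0$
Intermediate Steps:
$K = -1115$ ($K = \left(-5\right) 223 = -1115$)
$V{\left(I,Q \right)} = I Q$
$c = \frac{1}{163743}$ ($c = \frac{1}{-45877 - -209620} = \frac{1}{-45877 + 209620} = \frac{1}{163743} \approx 6.1071 \cdot 10^{-6}$)
$c - -28707 = \frac{1}{163743} - -28707 = \frac{1}{163743} + 28707 = \frac{4700570302}{163743}$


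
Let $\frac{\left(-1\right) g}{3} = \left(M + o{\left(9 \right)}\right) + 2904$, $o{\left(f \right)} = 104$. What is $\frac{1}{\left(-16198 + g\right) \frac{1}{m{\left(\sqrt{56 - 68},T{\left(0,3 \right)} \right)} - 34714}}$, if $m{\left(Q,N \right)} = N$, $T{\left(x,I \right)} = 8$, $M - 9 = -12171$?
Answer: $- \frac{17353}{5632} \approx -3.0811$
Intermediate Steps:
$M = -12162$ ($M = 9 - 12171 = -12162$)
$g = 27462$ ($g = - 3 \left(\left(-12162 + 104\right) + 2904\right) = - 3 \left(-12058 + 2904\right) = \left(-3\right) \left(-9154\right) = 27462$)
$\frac{1}{\left(-16198 + g\right) \frac{1}{m{\left(\sqrt{56 - 68},T{\left(0,3 \right)} \right)} - 34714}} = \frac{1}{\left(-16198 + 27462\right) \frac{1}{8 - 34714}} = \frac{1}{11264 \frac{1}{-34706}} = \frac{1}{11264 \left(- \frac{1}{34706}\right)} = \frac{1}{- \frac{5632}{17353}} = - \frac{17353}{5632}$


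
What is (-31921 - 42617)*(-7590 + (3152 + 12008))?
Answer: -564252660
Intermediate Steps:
(-31921 - 42617)*(-7590 + (3152 + 12008)) = -74538*(-7590 + 15160) = -74538*7570 = -564252660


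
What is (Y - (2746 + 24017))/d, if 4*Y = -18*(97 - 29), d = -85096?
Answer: 27069/85096 ≈ 0.31810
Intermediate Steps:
Y = -306 (Y = (-18*(97 - 29))/4 = (-18*68)/4 = (¼)*(-1224) = -306)
(Y - (2746 + 24017))/d = (-306 - (2746 + 24017))/(-85096) = (-306 - 1*26763)*(-1/85096) = (-306 - 26763)*(-1/85096) = -27069*(-1/85096) = 27069/85096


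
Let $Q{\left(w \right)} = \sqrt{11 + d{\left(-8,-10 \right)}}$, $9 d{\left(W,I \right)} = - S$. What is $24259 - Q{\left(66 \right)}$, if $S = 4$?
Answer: $24259 - \frac{\sqrt{95}}{3} \approx 24256.0$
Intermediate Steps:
$d{\left(W,I \right)} = - \frac{4}{9}$ ($d{\left(W,I \right)} = \frac{\left(-1\right) 4}{9} = \frac{1}{9} \left(-4\right) = - \frac{4}{9}$)
$Q{\left(w \right)} = \frac{\sqrt{95}}{3}$ ($Q{\left(w \right)} = \sqrt{11 - \frac{4}{9}} = \sqrt{\frac{95}{9}} = \frac{\sqrt{95}}{3}$)
$24259 - Q{\left(66 \right)} = 24259 - \frac{\sqrt{95}}{3}$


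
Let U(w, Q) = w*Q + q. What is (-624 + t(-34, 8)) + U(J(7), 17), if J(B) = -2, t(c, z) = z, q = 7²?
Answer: -601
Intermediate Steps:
q = 49
U(w, Q) = 49 + Q*w (U(w, Q) = w*Q + 49 = Q*w + 49 = 49 + Q*w)
(-624 + t(-34, 8)) + U(J(7), 17) = (-624 + 8) + (49 + 17*(-2)) = -616 + (49 - 34) = -616 + 15 = -601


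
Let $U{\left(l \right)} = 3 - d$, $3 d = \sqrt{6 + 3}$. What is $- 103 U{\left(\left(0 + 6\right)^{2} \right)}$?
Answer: $-206$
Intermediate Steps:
$d = 1$ ($d = \frac{\sqrt{6 + 3}}{3} = \frac{\sqrt{9}}{3} = \frac{1}{3} \cdot 3 = 1$)
$U{\left(l \right)} = 2$ ($U{\left(l \right)} = 3 - 1 = 2$)
$- 103 U{\left(\left(0 + 6\right)^{2} \right)} = \left(-103\right) 2 = -206$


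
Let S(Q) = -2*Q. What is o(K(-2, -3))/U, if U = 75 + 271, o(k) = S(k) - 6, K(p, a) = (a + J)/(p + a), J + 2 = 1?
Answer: -19/865 ≈ -0.021965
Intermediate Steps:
J = -1 (J = -2 + 1 = -1)
K(p, a) = (-1 + a)/(a + p) (K(p, a) = (a - 1)/(p + a) = (-1 + a)/(a + p))
o(k) = -6 - 2*k (o(k) = -2*k - 6 = -6 - 2*k)
U = 346
o(K(-2, -3))/U = (-6 - 2*(-1 - 3)/(-3 - 2))/346 = (-6 - 2*(-4)/(-5))*(1/346) = (-6 - (-2)*(-4)/5)*(1/346) = (-6 - 2*4/5)*(1/346) = (-6 - 8/5)*(1/346) = -38/5*1/346 = -19/865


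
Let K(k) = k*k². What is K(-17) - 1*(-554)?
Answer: -4359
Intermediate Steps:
K(k) = k³
K(-17) - 1*(-554) = (-17)³ - 1*(-554) = -4913 + 554 = -4359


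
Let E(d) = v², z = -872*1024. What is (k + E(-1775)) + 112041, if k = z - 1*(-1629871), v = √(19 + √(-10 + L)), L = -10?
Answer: 849003 + 2*I*√5 ≈ 8.49e+5 + 4.4721*I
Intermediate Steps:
z = -892928
v = √(19 + 2*I*√5) (v = √(19 + √(-10 - 10)) = √(19 + √(-20)) = √(19 + 2*I*√5) ≈ 4.3886 + 0.50952*I)
E(d) = 19 + 2*I*√5 (E(d) = (√(19 + 2*I*√5))² = 19 + 2*I*√5)
k = 736943 (k = -892928 - 1*(-1629871) = -892928 + 1629871 = 736943)
(k + E(-1775)) + 112041 = (736943 + (19 + 2*I*√5)) + 112041 = (736962 + 2*I*√5) + 112041 = 849003 + 2*I*√5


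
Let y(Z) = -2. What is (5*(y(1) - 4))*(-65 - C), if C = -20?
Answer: 1350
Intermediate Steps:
(5*(y(1) - 4))*(-65 - C) = (5*(-2 - 4))*(-65 - 1*(-20)) = (5*(-6))*(-65 + 20) = -30*(-45) = 1350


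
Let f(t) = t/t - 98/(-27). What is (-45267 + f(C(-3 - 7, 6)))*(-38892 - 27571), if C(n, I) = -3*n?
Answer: 81223368892/27 ≈ 3.0083e+9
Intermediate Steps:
f(t) = 125/27 (f(t) = 1 - 98*(-1/27) = 1 + 98/27 = 125/27)
(-45267 + f(C(-3 - 7, 6)))*(-38892 - 27571) = (-45267 + 125/27)*(-38892 - 27571) = -1222084/27*(-66463) = 81223368892/27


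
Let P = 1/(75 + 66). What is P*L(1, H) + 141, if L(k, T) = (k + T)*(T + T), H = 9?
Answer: 6687/47 ≈ 142.28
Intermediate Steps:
P = 1/141 ≈ 0.0070922
L(k, T) = 2*T*(T + k) (L(k, T) = (T + k)*(2*T) = 2*T*(T + k))
P*L(1, H) + 141 = (2*9*(9 + 1))/141 + 141 = (2*9*10)/141 + 141 = (1/141)*180 + 141 = 60/47 + 141 = 6687/47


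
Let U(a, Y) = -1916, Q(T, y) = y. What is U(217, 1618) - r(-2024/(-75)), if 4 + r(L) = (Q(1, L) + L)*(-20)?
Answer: -12488/15 ≈ -832.53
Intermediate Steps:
r(L) = -4 - 40*L (r(L) = -4 + (L + L)*(-20) = -4 + (2*L)*(-20) = -4 - 40*L)
U(217, 1618) - r(-2024/(-75)) = -1916 - (-4 - (-80960)/(-75)) = -1916 - (-4 - (-80960)*(-1)/75) = -1916 - (-4 - 40*2024/75) = -1916 - (-4 - 16192/15) = -1916 - 1*(-16252/15) = -1916 + 16252/15 = -12488/15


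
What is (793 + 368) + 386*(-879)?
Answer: -338133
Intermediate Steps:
(793 + 368) + 386*(-879) = 1161 - 339294 = -338133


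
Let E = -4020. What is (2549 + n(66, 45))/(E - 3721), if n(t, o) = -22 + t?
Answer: -2593/7741 ≈ -0.33497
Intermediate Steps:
(2549 + n(66, 45))/(E - 3721) = (2549 + (-22 + 66))/(-4020 - 3721) = (2549 + 44)/(-7741) = 2593*(-1/7741) = -2593/7741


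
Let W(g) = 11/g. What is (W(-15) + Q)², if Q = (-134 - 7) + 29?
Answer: 2859481/225 ≈ 12709.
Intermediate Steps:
Q = -112 (Q = -141 + 29 = -112)
(W(-15) + Q)² = (11/(-15) - 112)² = (11*(-1/15) - 112)² = (-11/15 - 112)² = (-1691/15)² = 2859481/225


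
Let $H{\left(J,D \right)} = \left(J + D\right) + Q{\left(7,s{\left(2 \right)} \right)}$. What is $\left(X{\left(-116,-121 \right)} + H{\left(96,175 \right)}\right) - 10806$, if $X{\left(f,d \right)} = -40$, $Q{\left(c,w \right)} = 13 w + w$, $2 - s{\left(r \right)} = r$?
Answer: $-10575$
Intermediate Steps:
$s{\left(r \right)} = 2 - r$
$Q{\left(c,w \right)} = 14 w$
$H{\left(J,D \right)} = D + J$ ($H{\left(J,D \right)} = \left(J + D\right) + 14 \left(2 - 2\right) = \left(D + J\right) + 14 \left(2 - 2\right) = \left(D + J\right) + 14 \cdot 0 = \left(D + J\right) + 0 = D + J$)
$\left(X{\left(-116,-121 \right)} + H{\left(96,175 \right)}\right) - 10806 = \left(-40 + \left(175 + 96\right)\right) - 10806 = \left(-40 + 271\right) - 10806 = 231 - 10806 = -10575$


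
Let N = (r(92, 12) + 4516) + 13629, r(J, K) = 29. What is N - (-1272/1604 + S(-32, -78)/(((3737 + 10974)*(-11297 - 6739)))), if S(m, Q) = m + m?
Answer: 483432982440292/26599091499 ≈ 18175.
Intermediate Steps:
S(m, Q) = 2*m
N = 18174 (N = (29 + 4516) + 13629 = 4545 + 13629 = 18174)
N - (-1272/1604 + S(-32, -78)/(((3737 + 10974)*(-11297 - 6739)))) = 18174 - (-1272/1604 + (2*(-32))/(((3737 + 10974)*(-11297 - 6739)))) = 18174 - (-1272*1/1604 - 64/(14711*(-18036))) = 18174 - (-318/401 - 64/(-265327596)) = 18174 - (-318/401 - 64*(-1/265327596)) = 18174 - (-318/401 + 16/66331899) = 18174 - 1*(-21093537466/26599091499) = 18174 + 21093537466/26599091499 = 483432982440292/26599091499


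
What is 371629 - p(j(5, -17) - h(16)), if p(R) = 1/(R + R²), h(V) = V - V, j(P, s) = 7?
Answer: 20811223/56 ≈ 3.7163e+5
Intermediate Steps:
h(V) = 0
371629 - p(j(5, -17) - h(16)) = 371629 - 1/((7 - 1*0)*(1 + (7 - 1*0))) = 371629 - 1/((7 + 0)*(1 + (7 + 0))) = 371629 - 1/(7*(1 + 7)) = 371629 - 1/(7*8) = 371629 - 1*1/56 = 371629 - 1/56 = 20811223/56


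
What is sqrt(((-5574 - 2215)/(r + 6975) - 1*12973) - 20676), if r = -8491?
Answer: I*sqrt(19330552005)/758 ≈ 183.42*I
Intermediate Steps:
sqrt(((-5574 - 2215)/(r + 6975) - 1*12973) - 20676) = sqrt(((-5574 - 2215)/(-8491 + 6975) - 1*12973) - 20676) = sqrt((-7789/(-1516) - 12973) - 20676) = sqrt((-7789*(-1/1516) - 12973) - 20676) = sqrt((7789/1516 - 12973) - 20676) = sqrt(-19659279/1516 - 20676) = sqrt(-51004095/1516) = I*sqrt(19330552005)/758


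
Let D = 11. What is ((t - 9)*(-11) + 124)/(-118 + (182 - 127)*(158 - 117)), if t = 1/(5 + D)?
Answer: 3557/34192 ≈ 0.10403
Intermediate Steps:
t = 1/16 (t = 1/(5 + 11) = 1/16 ≈ 0.062500)
((t - 9)*(-11) + 124)/(-118 + (182 - 127)*(158 - 117)) = ((1/16 - 9)*(-11) + 124)/(-118 + (182 - 127)*(158 - 117)) = (-143/16*(-11) + 124)/(-118 + 55*41) = (1573/16 + 124)/(-118 + 2255) = (3557/16)/2137 = (3557/16)*(1/2137) = 3557/34192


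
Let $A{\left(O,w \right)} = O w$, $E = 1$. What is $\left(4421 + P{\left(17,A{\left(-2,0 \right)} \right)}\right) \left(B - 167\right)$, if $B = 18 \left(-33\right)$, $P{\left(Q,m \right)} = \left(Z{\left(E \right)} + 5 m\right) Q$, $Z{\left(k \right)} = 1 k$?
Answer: $-3377318$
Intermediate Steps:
$Z{\left(k \right)} = k$
$P{\left(Q,m \right)} = Q \left(1 + 5 m\right)$ ($P{\left(Q,m \right)} = \left(1 + 5 m\right) Q = Q \left(1 + 5 m\right)$)
$B = -594$
$\left(4421 + P{\left(17,A{\left(-2,0 \right)} \right)}\right) \left(B - 167\right) = \left(4421 + 17 \left(1 + 5 \left(\left(-2\right) 0\right)\right)\right) \left(-594 - 167\right) = \left(4421 + 17 \left(1 + 5 \cdot 0\right)\right) \left(-761\right) = \left(4421 + 17 \left(1 + 0\right)\right) \left(-761\right) = \left(4421 + 17 \cdot 1\right) \left(-761\right) = \left(4421 + 17\right) \left(-761\right) = 4438 \left(-761\right) = -3377318$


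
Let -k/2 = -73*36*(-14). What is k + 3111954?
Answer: 3038370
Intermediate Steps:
k = -73584 (k = -2*(-73*36)*(-14) = -(-5256)*(-14) = -2*36792 = -73584)
k + 3111954 = -73584 + 3111954 = 3038370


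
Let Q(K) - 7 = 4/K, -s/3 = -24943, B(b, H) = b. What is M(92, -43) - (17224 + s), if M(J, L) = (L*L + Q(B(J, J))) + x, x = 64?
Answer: -2073058/23 ≈ -90133.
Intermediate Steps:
s = 74829 (s = -3*(-24943) = 74829)
Q(K) = 7 + 4/K
M(J, L) = 71 + L**2 + 4/J (M(J, L) = (L*L + (7 + 4/J)) + 64 = (L**2 + (7 + 4/J)) + 64 = (7 + L**2 + 4/J) + 64 = 71 + L**2 + 4/J)
M(92, -43) - (17224 + s) = (71 + (-43)**2 + 4/92) - (17224 + 74829) = (71 + 1849 + 4*(1/92)) - 1*92053 = (71 + 1849 + 1/23) - 92053 = 44161/23 - 92053 = -2073058/23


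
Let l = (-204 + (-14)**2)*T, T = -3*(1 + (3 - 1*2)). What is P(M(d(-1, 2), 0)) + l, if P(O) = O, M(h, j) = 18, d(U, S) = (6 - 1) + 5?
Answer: 66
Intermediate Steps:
d(U, S) = 10 (d(U, S) = 5 + 5 = 10)
T = -6 (T = -3*(1 + (3 - 2)) = -3*(1 + 1) = -3*2 = -6)
l = 48 (l = (-204 + (-14)**2)*(-6) = (-204 + 196)*(-6) = -8*(-6) = 48)
P(M(d(-1, 2), 0)) + l = 18 + 48 = 66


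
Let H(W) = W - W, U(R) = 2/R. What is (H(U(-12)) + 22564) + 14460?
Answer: 37024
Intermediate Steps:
H(W) = 0
(H(U(-12)) + 22564) + 14460 = (0 + 22564) + 14460 = 22564 + 14460 = 37024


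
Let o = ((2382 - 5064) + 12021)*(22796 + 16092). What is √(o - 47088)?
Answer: 2*√90781986 ≈ 19056.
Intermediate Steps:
o = 363175032 (o = (-2682 + 12021)*38888 = 9339*38888 = 363175032)
√(o - 47088) = √(363175032 - 47088) = √363127944 = 2*√90781986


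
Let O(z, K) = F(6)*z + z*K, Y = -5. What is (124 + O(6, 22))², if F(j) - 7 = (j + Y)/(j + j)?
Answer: 356409/4 ≈ 89102.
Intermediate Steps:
F(j) = 7 + (-5 + j)/(2*j) (F(j) = 7 + (j - 5)/(j + j) = 7 + (-5 + j)/((2*j)) = 7 + (-5 + j)*(1/(2*j)) = 7 + (-5 + j)/(2*j))
O(z, K) = 85*z/12 + K*z (O(z, K) = ((5/2)*(-1 + 3*6)/6)*z + z*K = ((5/2)*(⅙)*(-1 + 18))*z + K*z = ((5/2)*(⅙)*17)*z + K*z = 85*z/12 + K*z)
(124 + O(6, 22))² = (124 + (1/12)*6*(85 + 12*22))² = (124 + (1/12)*6*(85 + 264))² = (124 + (1/12)*6*349)² = (124 + 349/2)² = (597/2)² = 356409/4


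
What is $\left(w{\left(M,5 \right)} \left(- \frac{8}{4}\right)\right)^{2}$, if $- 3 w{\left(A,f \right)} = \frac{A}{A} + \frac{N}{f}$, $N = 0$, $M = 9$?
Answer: $\frac{4}{9} \approx 0.44444$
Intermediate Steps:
$w{\left(A,f \right)} = - \frac{1}{3}$ ($w{\left(A,f \right)} = - \frac{\frac{A}{A} + \frac{0}{f}}{3} = - \frac{1 + 0}{3} = \left(- \frac{1}{3}\right) 1 = - \frac{1}{3}$)
$\left(w{\left(M,5 \right)} \left(- \frac{8}{4}\right)\right)^{2} = \left(- \frac{\left(-8\right) \frac{1}{4}}{3}\right)^{2} = \left(\left(- \frac{1}{3}\right) \left(-2\right)\right)^{2} = \left(\frac{2}{3}\right)^{2} = \frac{4}{9}$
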